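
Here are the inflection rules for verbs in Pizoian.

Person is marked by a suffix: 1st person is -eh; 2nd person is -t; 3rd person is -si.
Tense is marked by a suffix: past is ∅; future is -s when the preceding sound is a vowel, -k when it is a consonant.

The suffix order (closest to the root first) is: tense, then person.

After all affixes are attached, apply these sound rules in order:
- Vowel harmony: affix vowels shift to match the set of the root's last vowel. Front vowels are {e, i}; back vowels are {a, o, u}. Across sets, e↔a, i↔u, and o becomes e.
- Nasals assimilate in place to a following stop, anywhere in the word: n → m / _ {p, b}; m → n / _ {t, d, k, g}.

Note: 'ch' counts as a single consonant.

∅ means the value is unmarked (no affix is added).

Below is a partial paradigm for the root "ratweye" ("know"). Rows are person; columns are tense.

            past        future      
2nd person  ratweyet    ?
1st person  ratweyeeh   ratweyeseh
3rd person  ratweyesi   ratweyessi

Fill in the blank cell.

Attach tense future -s (after vowel 'e') → ratweyes.
Attach person 2nd person -t → ratweyest.
Vowel harmony: no change.
Nasal assimilation: no change.

ratweyest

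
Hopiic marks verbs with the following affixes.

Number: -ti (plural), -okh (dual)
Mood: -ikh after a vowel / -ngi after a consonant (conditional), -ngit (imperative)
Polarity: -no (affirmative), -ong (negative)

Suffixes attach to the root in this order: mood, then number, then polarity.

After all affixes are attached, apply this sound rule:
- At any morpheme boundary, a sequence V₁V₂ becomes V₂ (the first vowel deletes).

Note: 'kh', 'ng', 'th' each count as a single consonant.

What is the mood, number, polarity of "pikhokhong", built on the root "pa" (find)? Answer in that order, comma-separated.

conditional, dual, negative

Segment: pa-ikh-okh-ong.
mood: -ikh/ngi → conditional.
number: -okh → dual.
polarity: -ong → negative.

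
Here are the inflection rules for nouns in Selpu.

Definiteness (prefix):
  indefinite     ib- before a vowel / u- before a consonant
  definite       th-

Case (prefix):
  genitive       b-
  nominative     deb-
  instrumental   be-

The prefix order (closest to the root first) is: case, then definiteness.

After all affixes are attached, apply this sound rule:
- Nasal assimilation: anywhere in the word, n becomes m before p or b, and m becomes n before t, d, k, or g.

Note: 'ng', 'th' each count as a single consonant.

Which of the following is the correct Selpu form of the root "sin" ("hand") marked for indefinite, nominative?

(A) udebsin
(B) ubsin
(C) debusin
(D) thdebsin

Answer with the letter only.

A

Attach case nominative deb- → debsin.
Attach definiteness indefinite u- (before consonant 'd') → udebsin.
Nasal assimilation: no change.
So the correct form is udebsin, option (A).
(B) ubsin is wrong: it uses genitive instead of nominative for case.
(C) debusin is wrong: it has the affixes in the wrong order.
(D) thdebsin is wrong: it uses definite instead of indefinite for definiteness.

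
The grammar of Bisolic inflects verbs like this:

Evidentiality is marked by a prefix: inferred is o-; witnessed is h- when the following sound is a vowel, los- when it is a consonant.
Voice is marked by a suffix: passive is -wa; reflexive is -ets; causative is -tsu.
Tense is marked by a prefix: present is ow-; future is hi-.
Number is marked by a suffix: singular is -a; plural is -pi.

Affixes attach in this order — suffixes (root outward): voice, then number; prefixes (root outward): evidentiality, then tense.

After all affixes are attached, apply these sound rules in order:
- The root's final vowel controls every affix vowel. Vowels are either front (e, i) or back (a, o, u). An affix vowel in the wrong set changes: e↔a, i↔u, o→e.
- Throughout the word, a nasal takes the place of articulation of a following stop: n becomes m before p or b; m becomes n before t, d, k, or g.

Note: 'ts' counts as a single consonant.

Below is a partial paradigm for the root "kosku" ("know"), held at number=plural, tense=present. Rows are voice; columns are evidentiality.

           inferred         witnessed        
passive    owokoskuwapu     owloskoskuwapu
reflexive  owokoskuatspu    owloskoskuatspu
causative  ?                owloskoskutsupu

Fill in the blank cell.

owokoskutsupu

Attach voice causative -tsu → koskutsu.
Attach number plural -pi → koskutsupi.
Attach evidentiality inferred o- → okoskutsupi.
Attach tense present ow- → owokoskutsupi.
Apply vowel harmony: owokoskutsupi → owokoskutsupu.
Nasal assimilation: no change.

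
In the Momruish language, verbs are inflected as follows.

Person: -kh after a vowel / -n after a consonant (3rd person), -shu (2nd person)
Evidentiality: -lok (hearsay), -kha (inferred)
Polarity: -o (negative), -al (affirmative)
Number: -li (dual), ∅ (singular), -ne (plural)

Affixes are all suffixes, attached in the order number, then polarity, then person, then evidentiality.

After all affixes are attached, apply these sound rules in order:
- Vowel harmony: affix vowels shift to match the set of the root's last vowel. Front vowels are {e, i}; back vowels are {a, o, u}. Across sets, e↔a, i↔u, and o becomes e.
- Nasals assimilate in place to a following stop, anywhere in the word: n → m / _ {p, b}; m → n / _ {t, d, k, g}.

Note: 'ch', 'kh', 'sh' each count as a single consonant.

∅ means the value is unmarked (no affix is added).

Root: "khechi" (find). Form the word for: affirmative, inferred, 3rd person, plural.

khechineelnkhe

Attach number plural -ne → khechine.
Attach polarity affirmative -al → khechineal.
Attach person 3rd person -n (after consonant 'l') → khechinealn.
Attach evidentiality inferred -kha → khechinealnkha.
Apply vowel harmony: khechinealnkha → khechineelnkhe.
Nasal assimilation: no change.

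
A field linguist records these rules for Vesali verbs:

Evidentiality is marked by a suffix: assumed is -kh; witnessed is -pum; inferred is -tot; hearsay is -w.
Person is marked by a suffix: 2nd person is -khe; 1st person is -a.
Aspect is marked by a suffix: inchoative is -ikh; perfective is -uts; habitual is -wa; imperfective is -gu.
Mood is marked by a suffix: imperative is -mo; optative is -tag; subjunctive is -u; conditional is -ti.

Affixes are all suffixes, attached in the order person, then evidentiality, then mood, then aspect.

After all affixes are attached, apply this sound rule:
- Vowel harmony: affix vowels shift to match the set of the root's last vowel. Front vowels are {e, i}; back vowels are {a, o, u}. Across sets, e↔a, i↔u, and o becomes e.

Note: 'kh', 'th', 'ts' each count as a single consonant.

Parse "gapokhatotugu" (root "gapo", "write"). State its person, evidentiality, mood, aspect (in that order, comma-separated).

2nd person, inferred, subjunctive, imperfective

Segment: gapo-khe-tot-u-gu.
person: -khe → 2nd person.
evidentiality: -tot → inferred.
mood: -u → subjunctive.
aspect: -gu → imperfective.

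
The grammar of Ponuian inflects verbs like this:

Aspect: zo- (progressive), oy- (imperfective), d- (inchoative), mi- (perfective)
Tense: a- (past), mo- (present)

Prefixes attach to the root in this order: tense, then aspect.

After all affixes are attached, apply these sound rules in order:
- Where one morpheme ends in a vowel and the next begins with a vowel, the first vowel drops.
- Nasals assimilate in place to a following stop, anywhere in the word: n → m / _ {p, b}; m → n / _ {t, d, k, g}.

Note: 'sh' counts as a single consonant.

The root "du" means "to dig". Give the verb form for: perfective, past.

madu

Attach tense past a- → adu.
Attach aspect perfective mi- → miadu.
Apply vowel deletion: miadu → madu.
Nasal assimilation: no change.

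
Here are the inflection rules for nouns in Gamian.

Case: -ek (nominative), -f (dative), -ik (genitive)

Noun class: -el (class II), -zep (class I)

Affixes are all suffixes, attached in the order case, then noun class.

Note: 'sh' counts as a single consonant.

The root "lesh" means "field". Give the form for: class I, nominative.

leshekzep

Attach case nominative -ek → leshek.
Attach noun class class I -zep → leshekzep.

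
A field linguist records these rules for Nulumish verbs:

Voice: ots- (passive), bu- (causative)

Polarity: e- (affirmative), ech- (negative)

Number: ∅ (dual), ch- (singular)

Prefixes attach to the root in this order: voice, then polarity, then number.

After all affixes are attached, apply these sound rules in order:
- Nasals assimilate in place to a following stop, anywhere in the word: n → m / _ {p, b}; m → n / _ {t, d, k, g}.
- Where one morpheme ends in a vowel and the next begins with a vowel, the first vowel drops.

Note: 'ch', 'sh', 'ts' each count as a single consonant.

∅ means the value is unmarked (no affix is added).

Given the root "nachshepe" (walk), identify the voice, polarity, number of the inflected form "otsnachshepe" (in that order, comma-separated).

Segment: e-ots-nachshepe.
voice: ots- → passive.
polarity: e- → affirmative.
number: ∅ → dual.

passive, affirmative, dual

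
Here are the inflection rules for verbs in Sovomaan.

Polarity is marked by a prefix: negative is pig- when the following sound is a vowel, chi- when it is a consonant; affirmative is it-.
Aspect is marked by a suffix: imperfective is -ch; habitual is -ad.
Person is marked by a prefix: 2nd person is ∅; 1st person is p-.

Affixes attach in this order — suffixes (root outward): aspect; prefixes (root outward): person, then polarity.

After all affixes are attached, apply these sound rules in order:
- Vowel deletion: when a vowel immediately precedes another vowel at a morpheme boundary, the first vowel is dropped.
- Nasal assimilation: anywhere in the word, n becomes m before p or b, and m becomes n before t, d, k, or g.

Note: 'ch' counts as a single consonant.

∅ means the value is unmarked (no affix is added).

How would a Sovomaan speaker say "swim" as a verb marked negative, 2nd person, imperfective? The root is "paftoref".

person = 2nd person: zero marking, form stays paftoref.
Attach polarity negative chi- (before consonant 'p') → chipaftoref.
Attach aspect imperfective -ch → chipaftorefch.
Vowel deletion: no change.
Nasal assimilation: no change.

chipaftorefch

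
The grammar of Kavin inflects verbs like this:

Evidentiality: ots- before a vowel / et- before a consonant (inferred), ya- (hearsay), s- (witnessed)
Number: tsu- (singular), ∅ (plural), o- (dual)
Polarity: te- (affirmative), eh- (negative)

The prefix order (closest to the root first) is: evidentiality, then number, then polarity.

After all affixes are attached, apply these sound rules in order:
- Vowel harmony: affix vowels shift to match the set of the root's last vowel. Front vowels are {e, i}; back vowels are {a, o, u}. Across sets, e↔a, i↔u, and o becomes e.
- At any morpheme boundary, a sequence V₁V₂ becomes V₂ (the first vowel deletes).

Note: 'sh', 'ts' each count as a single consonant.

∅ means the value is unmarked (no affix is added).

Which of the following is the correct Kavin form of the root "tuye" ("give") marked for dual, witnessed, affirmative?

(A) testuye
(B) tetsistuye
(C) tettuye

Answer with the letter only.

A

Attach evidentiality witnessed s- → stuye.
Attach number dual o- → ostuye.
Attach polarity affirmative te- → teostuye.
Apply vowel harmony: teostuye → teestuye.
Apply vowel deletion: teestuye → testuye.
So the correct form is testuye, option (A).
(B) tetsistuye is wrong: it uses singular instead of dual for number.
(C) tettuye is wrong: it uses inferred instead of witnessed for evidentiality.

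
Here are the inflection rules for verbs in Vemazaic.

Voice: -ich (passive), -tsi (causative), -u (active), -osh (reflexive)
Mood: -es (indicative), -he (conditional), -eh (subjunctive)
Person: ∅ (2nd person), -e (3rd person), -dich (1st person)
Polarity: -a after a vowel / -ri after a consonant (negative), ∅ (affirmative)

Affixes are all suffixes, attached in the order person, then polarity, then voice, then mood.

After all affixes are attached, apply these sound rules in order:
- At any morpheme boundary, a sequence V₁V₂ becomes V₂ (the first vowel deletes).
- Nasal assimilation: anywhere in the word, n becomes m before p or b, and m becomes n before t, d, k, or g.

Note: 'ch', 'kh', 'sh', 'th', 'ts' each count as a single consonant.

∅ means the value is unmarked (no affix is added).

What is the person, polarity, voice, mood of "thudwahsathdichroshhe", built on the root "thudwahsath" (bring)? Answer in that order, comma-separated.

Segment: thudwahsath-dich-ri-osh-he.
person: -dich → 1st person.
polarity: -a/ri → negative.
voice: -osh → reflexive.
mood: -he → conditional.

1st person, negative, reflexive, conditional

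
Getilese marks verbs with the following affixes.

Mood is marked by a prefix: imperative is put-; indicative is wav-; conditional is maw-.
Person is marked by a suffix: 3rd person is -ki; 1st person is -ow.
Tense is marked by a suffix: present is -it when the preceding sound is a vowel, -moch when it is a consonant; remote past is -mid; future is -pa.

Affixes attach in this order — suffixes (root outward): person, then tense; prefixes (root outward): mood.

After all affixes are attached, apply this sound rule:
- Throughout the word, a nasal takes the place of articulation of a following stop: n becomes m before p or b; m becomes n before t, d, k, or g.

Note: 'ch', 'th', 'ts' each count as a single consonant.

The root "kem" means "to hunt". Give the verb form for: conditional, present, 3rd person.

mawkenkiit

Attach mood conditional maw- → mawkem.
Attach person 3rd person -ki → mawkemki.
Attach tense present -it (after vowel 'i') → mawkemkiit.
Apply nasal assimilation: mawkemkiit → mawkenkiit.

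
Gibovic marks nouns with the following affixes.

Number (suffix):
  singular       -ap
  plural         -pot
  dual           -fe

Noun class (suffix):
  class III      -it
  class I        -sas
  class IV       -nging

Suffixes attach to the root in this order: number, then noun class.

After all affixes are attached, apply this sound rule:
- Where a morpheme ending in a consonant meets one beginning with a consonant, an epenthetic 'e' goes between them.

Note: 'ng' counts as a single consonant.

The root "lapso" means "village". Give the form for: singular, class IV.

lapsoapenging

Attach number singular -ap → lapsoap.
Attach noun class class IV -nging → lapsoapnging.
Apply epenthesis: lapsoapnging → lapsoapenging.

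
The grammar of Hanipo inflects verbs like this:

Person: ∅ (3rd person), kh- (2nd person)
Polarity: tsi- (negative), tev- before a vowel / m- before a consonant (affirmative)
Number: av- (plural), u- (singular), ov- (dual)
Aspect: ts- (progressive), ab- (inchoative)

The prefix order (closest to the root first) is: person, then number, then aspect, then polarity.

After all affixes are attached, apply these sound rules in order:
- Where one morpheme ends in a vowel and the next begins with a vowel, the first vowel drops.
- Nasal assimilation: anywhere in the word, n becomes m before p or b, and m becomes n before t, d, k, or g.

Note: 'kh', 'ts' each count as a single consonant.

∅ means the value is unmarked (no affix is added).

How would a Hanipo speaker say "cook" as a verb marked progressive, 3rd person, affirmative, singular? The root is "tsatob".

mtsutsatob

person = 3rd person: zero marking, form stays tsatob.
Attach number singular u- → utsatob.
Attach aspect progressive ts- → tsutsatob.
Attach polarity affirmative m- (before consonant 'ts') → mtsutsatob.
Vowel deletion: no change.
Nasal assimilation: no change.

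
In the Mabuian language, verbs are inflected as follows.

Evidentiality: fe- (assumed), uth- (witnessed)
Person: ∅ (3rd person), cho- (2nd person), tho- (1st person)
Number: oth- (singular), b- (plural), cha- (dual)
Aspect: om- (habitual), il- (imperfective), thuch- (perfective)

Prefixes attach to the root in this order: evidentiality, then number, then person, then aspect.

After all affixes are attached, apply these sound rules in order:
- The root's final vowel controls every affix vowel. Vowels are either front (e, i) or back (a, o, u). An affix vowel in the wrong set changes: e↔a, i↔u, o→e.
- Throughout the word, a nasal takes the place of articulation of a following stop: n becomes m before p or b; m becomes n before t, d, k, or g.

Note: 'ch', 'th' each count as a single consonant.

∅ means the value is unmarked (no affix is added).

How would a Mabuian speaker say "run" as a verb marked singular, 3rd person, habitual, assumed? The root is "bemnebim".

emethfebemnebim

Attach evidentiality assumed fe- → febemnebim.
Attach number singular oth- → othfebemnebim.
person = 3rd person: zero marking, form stays othfebemnebim.
Attach aspect habitual om- → omothfebemnebim.
Apply vowel harmony: omothfebemnebim → emethfebemnebim.
Nasal assimilation: no change.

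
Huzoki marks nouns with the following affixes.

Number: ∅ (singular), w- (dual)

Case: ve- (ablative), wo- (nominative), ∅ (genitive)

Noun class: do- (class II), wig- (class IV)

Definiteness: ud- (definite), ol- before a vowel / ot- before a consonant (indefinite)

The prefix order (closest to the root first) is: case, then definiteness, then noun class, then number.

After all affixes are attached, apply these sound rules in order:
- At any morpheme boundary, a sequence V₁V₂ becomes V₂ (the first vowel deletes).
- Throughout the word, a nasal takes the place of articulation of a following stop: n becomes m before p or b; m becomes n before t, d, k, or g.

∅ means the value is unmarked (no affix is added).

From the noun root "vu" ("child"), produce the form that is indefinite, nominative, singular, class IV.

Attach case nominative wo- → wovu.
Attach definiteness indefinite ot- (before consonant 'w') → otwovu.
Attach noun class class IV wig- → wigotwovu.
number = singular: zero marking, form stays wigotwovu.
Vowel deletion: no change.
Nasal assimilation: no change.

wigotwovu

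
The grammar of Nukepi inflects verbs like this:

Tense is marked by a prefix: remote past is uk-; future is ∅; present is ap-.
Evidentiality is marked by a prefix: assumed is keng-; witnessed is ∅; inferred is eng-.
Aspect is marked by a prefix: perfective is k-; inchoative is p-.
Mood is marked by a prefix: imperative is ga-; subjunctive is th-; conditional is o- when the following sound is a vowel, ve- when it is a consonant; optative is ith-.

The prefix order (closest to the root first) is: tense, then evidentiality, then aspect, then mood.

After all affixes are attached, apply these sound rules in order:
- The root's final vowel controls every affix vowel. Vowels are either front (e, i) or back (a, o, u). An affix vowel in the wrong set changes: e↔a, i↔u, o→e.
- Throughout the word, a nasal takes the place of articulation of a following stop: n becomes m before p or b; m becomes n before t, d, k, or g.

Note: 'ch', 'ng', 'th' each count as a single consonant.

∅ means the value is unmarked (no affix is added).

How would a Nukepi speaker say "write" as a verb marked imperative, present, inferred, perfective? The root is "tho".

gakangaptho

Attach tense present ap- → aptho.
Attach evidentiality inferred eng- → engaptho.
Attach aspect perfective k- → kengaptho.
Attach mood imperative ga- → gakengaptho.
Apply vowel harmony: gakengaptho → gakangaptho.
Nasal assimilation: no change.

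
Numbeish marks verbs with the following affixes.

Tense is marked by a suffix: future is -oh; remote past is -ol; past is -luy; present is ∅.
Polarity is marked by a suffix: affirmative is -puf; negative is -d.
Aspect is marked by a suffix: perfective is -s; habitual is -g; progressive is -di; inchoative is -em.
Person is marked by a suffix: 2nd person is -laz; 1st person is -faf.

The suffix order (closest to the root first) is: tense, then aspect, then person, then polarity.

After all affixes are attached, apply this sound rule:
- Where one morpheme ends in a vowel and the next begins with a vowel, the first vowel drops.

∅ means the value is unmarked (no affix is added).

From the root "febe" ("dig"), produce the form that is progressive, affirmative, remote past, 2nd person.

feboldilazpuf

Attach tense remote past -ol → febeol.
Attach aspect progressive -di → febeoldi.
Attach person 2nd person -laz → febeoldilaz.
Attach polarity affirmative -puf → febeoldilazpuf.
Apply vowel deletion: febeoldilazpuf → feboldilazpuf.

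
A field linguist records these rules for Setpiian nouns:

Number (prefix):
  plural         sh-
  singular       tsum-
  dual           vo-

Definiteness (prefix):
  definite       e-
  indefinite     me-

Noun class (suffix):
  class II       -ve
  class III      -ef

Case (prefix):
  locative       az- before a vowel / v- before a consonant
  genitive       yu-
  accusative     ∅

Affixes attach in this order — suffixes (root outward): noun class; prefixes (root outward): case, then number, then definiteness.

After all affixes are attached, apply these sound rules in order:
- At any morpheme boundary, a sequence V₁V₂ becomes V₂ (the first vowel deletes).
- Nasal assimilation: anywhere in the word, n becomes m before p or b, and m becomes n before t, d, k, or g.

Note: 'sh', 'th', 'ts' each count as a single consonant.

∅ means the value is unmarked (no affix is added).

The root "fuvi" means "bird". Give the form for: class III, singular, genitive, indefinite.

metsumyufuvef

Attach case genitive yu- → yufuvi.
Attach number singular tsum- → tsumyufuvi.
Attach definiteness indefinite me- → metsumyufuvi.
Attach noun class class III -ef → metsumyufuvief.
Apply vowel deletion: metsumyufuvief → metsumyufuvef.
Nasal assimilation: no change.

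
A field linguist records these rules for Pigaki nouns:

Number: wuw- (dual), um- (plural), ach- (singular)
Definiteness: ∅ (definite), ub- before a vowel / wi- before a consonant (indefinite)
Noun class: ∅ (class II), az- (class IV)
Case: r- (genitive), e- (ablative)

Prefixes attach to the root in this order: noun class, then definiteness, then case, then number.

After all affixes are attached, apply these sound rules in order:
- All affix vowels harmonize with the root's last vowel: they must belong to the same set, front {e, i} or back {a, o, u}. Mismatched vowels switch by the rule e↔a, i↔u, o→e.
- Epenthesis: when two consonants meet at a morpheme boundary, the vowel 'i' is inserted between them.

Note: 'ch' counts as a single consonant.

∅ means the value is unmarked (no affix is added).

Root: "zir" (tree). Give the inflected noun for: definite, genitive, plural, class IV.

imirezizir

Attach noun class class IV az- → azzir.
definiteness = definite: zero marking, form stays azzir.
Attach case genitive r- → razzir.
Attach number plural um- → umrazzir.
Apply vowel harmony: umrazzir → imrezzir.
Apply epenthesis: imrezzir → imirezizir.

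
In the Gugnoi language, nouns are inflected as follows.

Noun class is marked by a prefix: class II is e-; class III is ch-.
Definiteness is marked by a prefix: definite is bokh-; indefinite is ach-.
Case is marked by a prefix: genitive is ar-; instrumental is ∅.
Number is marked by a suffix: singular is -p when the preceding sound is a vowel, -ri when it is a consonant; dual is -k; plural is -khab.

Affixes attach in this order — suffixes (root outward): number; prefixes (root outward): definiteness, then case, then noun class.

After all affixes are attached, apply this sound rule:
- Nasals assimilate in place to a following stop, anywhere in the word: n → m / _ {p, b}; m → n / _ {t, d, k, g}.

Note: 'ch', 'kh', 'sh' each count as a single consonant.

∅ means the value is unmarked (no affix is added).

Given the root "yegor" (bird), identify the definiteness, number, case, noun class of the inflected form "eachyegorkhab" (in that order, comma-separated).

Segment: e-ach-yegor-khab.
definiteness: ach- → indefinite.
number: -khab → plural.
case: ∅ → instrumental.
noun class: e- → class II.

indefinite, plural, instrumental, class II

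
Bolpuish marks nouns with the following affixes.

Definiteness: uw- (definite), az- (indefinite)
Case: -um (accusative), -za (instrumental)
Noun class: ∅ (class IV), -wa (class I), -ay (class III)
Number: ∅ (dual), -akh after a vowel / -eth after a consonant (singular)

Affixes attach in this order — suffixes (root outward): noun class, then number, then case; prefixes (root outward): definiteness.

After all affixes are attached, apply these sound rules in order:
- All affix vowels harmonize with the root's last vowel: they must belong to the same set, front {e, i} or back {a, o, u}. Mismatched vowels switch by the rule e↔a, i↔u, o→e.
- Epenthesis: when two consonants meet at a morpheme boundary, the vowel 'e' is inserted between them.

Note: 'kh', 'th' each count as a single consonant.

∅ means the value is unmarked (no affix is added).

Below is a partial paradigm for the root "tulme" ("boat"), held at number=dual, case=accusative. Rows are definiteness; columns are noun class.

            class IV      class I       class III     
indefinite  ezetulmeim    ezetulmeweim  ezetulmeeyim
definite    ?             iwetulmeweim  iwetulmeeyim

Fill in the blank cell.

noun class = class IV: zero marking, form stays tulme.
Attach definiteness definite uw- → uwtulme.
number = dual: zero marking, form stays uwtulme.
Attach case accusative -um → uwtulmeum.
Apply vowel harmony: uwtulmeum → iwtulmeim.
Apply epenthesis: iwtulmeim → iwetulmeim.

iwetulmeim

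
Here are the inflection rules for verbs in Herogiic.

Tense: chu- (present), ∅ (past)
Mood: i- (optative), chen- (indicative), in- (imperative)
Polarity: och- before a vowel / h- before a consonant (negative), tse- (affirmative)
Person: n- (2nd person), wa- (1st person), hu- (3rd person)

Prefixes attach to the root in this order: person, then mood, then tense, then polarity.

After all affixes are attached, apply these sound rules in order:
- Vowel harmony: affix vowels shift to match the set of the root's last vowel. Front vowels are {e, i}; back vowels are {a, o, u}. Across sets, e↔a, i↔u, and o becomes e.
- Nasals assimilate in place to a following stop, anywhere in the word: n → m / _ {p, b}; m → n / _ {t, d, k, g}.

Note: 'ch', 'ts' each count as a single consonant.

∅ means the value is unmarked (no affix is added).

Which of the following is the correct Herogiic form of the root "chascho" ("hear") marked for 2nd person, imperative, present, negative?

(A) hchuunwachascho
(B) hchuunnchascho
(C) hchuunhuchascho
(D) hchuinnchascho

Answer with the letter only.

Attach person 2nd person n- → nchascho.
Attach mood imperative in- → innchascho.
Attach tense present chu- → chuinnchascho.
Attach polarity negative h- (before consonant 'ch') → hchuinnchascho.
Apply vowel harmony: hchuinnchascho → hchuunnchascho.
Nasal assimilation: no change.
So the correct form is hchuunnchascho, option (B).
(D) hchuinnchascho is wrong: it fails to apply the sound rule(s).
(C) hchuunhuchascho is wrong: it uses 3rd person instead of 2nd person for person.
(A) hchuunwachascho is wrong: it uses 1st person instead of 2nd person for person.

B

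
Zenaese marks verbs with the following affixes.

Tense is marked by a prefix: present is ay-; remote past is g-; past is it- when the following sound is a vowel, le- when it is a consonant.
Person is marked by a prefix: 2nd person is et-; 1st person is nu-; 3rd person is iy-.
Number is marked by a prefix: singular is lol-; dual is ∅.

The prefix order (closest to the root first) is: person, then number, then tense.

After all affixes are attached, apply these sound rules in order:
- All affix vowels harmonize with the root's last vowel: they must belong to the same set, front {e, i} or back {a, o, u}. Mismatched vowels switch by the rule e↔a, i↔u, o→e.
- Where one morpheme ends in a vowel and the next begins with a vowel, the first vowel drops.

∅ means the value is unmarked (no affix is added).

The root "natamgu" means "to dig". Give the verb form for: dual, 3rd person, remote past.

Attach person 3rd person iy- → iynatamgu.
number = dual: zero marking, form stays iynatamgu.
Attach tense remote past g- → giynatamgu.
Apply vowel harmony: giynatamgu → guynatamgu.
Vowel deletion: no change.

guynatamgu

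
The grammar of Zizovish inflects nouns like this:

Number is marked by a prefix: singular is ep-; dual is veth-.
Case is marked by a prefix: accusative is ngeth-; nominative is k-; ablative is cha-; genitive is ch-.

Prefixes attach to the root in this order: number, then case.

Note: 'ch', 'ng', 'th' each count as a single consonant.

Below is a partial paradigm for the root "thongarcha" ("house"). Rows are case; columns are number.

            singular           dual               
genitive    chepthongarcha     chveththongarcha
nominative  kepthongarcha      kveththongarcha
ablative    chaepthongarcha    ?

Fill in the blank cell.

chaveththongarcha

Attach number dual veth- → veththongarcha.
Attach case ablative cha- → chaveththongarcha.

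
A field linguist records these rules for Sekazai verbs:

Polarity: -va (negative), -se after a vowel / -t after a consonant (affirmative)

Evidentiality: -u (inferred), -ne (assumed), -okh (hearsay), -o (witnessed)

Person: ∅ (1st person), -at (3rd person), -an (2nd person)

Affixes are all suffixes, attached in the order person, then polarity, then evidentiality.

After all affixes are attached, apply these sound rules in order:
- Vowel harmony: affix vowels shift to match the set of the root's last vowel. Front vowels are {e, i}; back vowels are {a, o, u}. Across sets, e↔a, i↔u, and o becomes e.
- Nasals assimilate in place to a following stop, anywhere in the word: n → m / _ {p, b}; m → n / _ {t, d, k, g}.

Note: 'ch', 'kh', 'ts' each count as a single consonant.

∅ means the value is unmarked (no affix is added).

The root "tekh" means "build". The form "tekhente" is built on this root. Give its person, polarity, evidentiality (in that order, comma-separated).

2nd person, affirmative, witnessed

Segment: tekh-an-t-o.
person: -an → 2nd person.
polarity: -se/t → affirmative.
evidentiality: -o → witnessed.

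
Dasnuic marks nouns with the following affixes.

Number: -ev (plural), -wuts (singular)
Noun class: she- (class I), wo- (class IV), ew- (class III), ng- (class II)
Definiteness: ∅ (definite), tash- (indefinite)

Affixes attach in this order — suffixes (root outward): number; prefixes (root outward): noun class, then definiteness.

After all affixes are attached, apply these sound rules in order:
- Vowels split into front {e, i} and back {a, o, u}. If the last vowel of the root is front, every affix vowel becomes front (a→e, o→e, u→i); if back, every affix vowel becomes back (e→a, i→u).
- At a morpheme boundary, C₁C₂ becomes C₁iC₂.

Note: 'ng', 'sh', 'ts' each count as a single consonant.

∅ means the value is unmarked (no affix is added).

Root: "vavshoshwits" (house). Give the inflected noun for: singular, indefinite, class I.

teshishevavshoshwitsiwits

Attach noun class class I she- → shevavshoshwits.
Attach definiteness indefinite tash- → tashshevavshoshwits.
Attach number singular -wuts → tashshevavshoshwitswuts.
Apply vowel harmony: tashshevavshoshwitswuts → teshshevavshoshwitswits.
Apply epenthesis: teshshevavshoshwitswits → teshishevavshoshwitsiwits.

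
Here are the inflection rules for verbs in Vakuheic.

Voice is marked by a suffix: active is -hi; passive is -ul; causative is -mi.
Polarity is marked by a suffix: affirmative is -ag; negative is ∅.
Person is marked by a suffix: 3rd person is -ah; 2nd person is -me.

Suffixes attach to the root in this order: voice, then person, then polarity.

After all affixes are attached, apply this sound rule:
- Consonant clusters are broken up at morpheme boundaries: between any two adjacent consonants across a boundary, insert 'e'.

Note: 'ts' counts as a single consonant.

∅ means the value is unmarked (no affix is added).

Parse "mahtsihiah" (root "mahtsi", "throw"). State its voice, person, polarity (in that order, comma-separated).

active, 3rd person, negative

Segment: mahtsi-hi-ah.
voice: -hi → active.
person: -ah → 3rd person.
polarity: ∅ → negative.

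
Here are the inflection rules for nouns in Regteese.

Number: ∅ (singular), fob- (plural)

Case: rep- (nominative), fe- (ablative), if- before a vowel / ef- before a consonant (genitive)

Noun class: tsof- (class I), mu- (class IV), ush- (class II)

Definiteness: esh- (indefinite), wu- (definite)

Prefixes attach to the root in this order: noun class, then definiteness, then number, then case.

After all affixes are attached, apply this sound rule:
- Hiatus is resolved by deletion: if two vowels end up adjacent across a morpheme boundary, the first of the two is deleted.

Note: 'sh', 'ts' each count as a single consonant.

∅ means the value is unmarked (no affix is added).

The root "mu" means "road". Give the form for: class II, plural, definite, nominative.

Attach noun class class II ush- → ushmu.
Attach definiteness definite wu- → wuushmu.
Attach number plural fob- → fobwuushmu.
Attach case nominative rep- → repfobwuushmu.
Apply vowel deletion: repfobwuushmu → repfobwushmu.

repfobwushmu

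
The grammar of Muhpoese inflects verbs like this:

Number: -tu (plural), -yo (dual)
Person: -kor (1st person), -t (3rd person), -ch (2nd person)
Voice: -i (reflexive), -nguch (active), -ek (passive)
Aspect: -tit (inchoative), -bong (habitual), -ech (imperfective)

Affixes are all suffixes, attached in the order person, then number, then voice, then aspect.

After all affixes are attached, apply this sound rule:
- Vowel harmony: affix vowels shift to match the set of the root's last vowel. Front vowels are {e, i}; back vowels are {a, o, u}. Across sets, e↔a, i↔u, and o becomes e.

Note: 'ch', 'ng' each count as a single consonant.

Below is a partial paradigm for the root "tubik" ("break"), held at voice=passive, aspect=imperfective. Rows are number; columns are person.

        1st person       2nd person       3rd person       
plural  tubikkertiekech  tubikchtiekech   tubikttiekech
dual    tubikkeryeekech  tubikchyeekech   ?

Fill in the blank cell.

Attach person 3rd person -t → tubikt.
Attach number dual -yo → tubiktyo.
Attach voice passive -ek → tubiktyoek.
Attach aspect imperfective -ech → tubiktyoekech.
Apply vowel harmony: tubiktyoekech → tubiktyeekech.

tubiktyeekech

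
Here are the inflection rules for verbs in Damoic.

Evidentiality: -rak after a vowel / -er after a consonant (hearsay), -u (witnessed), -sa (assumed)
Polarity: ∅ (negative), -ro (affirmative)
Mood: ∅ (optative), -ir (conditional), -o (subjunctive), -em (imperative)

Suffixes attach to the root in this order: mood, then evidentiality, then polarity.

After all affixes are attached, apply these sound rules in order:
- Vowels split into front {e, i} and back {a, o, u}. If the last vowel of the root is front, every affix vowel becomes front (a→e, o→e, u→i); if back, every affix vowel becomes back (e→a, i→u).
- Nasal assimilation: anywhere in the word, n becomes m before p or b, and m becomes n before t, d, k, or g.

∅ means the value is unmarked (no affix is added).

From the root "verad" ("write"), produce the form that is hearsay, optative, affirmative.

veradarro

mood = optative: zero marking, form stays verad.
Attach evidentiality hearsay -er (after consonant 'd') → verader.
Attach polarity affirmative -ro → veraderro.
Apply vowel harmony: veraderro → veradarro.
Nasal assimilation: no change.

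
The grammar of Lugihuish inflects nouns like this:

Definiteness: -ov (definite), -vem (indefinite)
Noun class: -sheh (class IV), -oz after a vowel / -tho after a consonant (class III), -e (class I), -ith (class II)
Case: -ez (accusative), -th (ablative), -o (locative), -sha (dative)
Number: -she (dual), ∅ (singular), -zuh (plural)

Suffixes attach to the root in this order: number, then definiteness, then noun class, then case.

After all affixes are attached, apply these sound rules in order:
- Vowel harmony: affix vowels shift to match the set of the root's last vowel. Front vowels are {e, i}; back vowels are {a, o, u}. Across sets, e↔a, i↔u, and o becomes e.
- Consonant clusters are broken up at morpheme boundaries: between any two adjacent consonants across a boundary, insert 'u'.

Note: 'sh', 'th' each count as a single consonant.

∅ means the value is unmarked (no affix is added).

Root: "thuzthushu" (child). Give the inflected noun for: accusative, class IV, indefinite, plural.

thuzthushuzuhuvamushahaz

Attach number plural -zuh → thuzthushuzuh.
Attach definiteness indefinite -vem → thuzthushuzuhvem.
Attach noun class class IV -sheh → thuzthushuzuhvemsheh.
Attach case accusative -ez → thuzthushuzuhvemshehez.
Apply vowel harmony: thuzthushuzuhvemshehez → thuzthushuzuhvamshahaz.
Apply epenthesis: thuzthushuzuhvamshahaz → thuzthushuzuhuvamushahaz.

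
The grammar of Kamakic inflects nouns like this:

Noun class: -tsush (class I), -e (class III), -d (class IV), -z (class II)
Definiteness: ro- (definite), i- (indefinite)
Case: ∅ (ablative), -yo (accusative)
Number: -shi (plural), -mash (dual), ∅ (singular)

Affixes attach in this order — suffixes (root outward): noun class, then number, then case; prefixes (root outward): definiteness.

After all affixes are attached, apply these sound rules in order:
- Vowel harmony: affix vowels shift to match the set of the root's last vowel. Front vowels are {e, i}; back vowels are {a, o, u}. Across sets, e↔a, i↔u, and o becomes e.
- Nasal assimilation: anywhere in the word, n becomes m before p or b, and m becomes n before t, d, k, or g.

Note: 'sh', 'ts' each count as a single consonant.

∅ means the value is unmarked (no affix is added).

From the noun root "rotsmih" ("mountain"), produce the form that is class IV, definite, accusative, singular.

rerotsmihdye

Attach noun class class IV -d → rotsmihd.
number = singular: zero marking, form stays rotsmihd.
Attach case accusative -yo → rotsmihdyo.
Attach definiteness definite ro- → rorotsmihdyo.
Apply vowel harmony: rorotsmihdyo → rerotsmihdye.
Nasal assimilation: no change.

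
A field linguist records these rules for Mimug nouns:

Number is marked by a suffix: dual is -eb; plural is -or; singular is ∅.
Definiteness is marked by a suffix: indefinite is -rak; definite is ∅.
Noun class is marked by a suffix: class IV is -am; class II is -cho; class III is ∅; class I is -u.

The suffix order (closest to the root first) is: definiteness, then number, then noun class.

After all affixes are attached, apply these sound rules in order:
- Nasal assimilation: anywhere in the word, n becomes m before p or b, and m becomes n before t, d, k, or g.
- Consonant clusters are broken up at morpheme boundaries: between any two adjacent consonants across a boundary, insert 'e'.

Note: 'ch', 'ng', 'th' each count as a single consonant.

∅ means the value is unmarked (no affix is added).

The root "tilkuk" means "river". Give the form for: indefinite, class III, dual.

tilkukerakeb

Attach definiteness indefinite -rak → tilkukrak.
Attach number dual -eb → tilkukrakeb.
noun class = class III: zero marking, form stays tilkukrakeb.
Nasal assimilation: no change.
Apply epenthesis: tilkukrakeb → tilkukerakeb.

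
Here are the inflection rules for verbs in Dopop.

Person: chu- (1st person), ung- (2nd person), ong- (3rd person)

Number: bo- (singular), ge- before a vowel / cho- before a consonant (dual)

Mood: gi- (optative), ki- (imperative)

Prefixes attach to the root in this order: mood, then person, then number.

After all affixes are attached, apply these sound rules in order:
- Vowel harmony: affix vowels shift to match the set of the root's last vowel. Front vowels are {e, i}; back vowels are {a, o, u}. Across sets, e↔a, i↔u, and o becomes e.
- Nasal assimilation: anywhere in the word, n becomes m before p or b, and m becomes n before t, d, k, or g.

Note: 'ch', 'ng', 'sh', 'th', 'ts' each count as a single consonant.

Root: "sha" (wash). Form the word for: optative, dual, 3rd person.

gaonggusha

Attach mood optative gi- → gisha.
Attach person 3rd person ong- → onggisha.
Attach number dual ge- (before vowel 'o') → geonggisha.
Apply vowel harmony: geonggisha → gaonggusha.
Nasal assimilation: no change.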